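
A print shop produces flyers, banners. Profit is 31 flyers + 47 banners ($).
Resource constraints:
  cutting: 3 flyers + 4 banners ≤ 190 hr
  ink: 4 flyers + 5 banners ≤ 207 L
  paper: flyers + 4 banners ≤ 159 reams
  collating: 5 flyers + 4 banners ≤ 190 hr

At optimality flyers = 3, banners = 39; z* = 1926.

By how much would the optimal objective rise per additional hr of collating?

0

Binding: ink and paper. Non-binding: cutting (25 unused), collating (19 unused).
Since cutting, collating are not tight, their duals are 0.
The binding rows give the dual system: 4·y_ink + 1·y_paper = 31 and 5·y_ink + 4·y_paper = 47.
This yields shadow prices y_ink = 7, y_paper = 3.
Shadow price of collating = 0.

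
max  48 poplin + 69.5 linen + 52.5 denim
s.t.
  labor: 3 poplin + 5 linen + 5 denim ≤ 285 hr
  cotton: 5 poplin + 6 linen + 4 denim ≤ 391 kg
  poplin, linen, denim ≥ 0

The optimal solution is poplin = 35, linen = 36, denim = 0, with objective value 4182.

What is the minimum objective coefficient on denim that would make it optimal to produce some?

Check each constraint at x*: labor 285/285 (tight); cotton 391/391 (tight).
Dual feasibility on the basic columns requires 3·y_labor + 5·y_cotton = 48, 5·y_labor + 6·y_cotton = 69.5.
Solving: y_labor = 8.5, y_cotton = 4.5.
denim enters the basis when its profit ≥ yᵀa₃ = 8.5·5 + 4.5·4 = 60.5.

60.5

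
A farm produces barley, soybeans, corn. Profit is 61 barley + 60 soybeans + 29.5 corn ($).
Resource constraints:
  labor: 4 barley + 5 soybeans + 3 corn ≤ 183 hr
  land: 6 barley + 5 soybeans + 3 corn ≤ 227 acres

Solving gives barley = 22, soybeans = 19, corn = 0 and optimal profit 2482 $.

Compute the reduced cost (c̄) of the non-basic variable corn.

At the optimum: labor uses 183 of 183 (binding); land uses 227 of 227 (binding).
Dual feasibility on the basic columns requires 4·y_labor + 6·y_land = 61, 5·y_labor + 5·y_land = 60.
Solving: y_labor = 5.5, y_land = 6.5.
Reduced cost of corn: c₃ − yᵀa₃ = 29.5 − (5.5·3 + 6.5·3) = 29.5 − 36 = -6.5.

-6.5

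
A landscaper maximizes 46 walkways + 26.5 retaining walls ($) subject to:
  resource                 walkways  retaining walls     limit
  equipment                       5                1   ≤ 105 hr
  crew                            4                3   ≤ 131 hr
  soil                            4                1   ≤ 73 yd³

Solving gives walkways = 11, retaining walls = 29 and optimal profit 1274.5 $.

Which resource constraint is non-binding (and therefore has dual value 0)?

equipment: 84/105 (slack 21)
crew: 131/131 (binding)
soil: 73/73 (binding)
By complementary slackness, a constraint with positive slack has shadow price 0 → equipment.

equipment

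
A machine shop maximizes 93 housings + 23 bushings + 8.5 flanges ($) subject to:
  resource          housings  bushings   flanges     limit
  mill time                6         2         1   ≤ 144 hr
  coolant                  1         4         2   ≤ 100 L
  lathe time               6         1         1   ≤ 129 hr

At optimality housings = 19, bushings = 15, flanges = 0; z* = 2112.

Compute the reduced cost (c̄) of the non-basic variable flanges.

-7

Binding: mill time and lathe time. Non-binding: coolant (21 unused).
Slack constraints have shadow price 0 (complementary slackness).
The binding rows give the dual system: 6·y_mill time + 6·y_lathe time = 93 and 2·y_mill time + 1·y_lathe time = 23.
→ y_mill time = 7.5 and y_lathe time = 8.
Reduced cost of flanges: c₃ − yᵀa₃ = 8.5 − (7.5·1 + 8·1) = 8.5 − 15.5 = -7.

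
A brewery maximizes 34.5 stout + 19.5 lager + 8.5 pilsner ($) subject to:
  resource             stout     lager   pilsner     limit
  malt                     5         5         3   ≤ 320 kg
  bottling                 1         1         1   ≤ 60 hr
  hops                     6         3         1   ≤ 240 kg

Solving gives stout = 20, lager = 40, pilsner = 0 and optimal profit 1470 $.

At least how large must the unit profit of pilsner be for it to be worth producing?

At the optimum: malt uses 300 of 320 (slack = 20); bottling uses 60 of 60 (binding); hops uses 240 of 240 (binding).
By complementary slackness, y = 0 for the non-binding constraint.
Dual feasibility on the basic columns requires 1·y_bottling + 6·y_hops = 34.5, 1·y_bottling + 3·y_hops = 19.5.
This yields shadow prices y_bottling = 4.5, y_hops = 5.
pilsner enters the basis when its profit ≥ yᵀa₃ = 4.5·1 + 5·1 = 9.5.

9.5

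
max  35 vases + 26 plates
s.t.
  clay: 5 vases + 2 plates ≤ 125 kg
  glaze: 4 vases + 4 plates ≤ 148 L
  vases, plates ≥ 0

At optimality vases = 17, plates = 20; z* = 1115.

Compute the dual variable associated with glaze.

5

Both clay and glaze are binding at x*.
Dual feasibility on the basic columns requires 5·y_clay + 4·y_glaze = 35, 2·y_clay + 4·y_glaze = 26.
→ y_clay = 3 and y_glaze = 5.
Shadow price of glaze = 5.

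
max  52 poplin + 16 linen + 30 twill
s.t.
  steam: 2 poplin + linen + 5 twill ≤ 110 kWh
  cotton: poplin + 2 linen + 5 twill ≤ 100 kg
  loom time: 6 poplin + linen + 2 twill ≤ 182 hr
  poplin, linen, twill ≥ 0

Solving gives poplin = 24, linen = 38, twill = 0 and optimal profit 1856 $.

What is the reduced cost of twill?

Binding: cotton and loom time. Non-binding: steam (24 unused).
Slack constraints have shadow price 0 (complementary slackness).
Dual feasibility on the basic columns requires 1·y_cotton + 6·y_loom time = 52, 2·y_cotton + 1·y_loom time = 16.
→ y_cotton = 4 and y_loom time = 8.
Reduced cost of twill: c₃ − yᵀa₃ = 30 − (4·5 + 8·2) = 30 − 36 = -6.

-6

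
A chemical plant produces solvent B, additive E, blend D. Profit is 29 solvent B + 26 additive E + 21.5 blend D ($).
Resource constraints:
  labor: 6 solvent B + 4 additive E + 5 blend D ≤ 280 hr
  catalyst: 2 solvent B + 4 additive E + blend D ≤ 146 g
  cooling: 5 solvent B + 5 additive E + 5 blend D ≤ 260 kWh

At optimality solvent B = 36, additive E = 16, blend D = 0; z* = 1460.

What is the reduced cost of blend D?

-6

Check each constraint at x*: labor 280/280 (tight); catalyst 136/146 (slack 10); cooling 260/260 (tight).
By complementary slackness, y = 0 for the non-binding constraint.
From A_Bᵀ y = c: 6·y_labor + 5·y_cooling = 29; 4·y_labor + 5·y_cooling = 26.
This yields shadow prices y_labor = 1.5, y_cooling = 4.
Reduced cost of blend D: c₃ − yᵀa₃ = 21.5 − (1.5·5 + 4·5) = 21.5 − 27.5 = -6.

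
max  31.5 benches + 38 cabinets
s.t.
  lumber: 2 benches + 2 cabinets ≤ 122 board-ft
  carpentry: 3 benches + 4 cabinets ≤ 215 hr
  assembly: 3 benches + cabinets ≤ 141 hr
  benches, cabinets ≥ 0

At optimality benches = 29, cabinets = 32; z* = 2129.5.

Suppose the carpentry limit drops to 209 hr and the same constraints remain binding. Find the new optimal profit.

2090.5

At the optimum: lumber uses 122 of 122 (binding); carpentry uses 215 of 215 (binding); assembly uses 119 of 141 (slack = 22).
By complementary slackness, y = 0 for the non-binding constraint.
Dual feasibility on the basic columns requires 2·y_lumber + 3·y_carpentry = 31.5, 2·y_lumber + 4·y_carpentry = 38.
→ y_lumber = 6 and y_carpentry = 6.5.
Δz = y_carpentry·Δb = 6.5 × (-6) = -39, so new z* = 2129.5 − 39 = 2090.5.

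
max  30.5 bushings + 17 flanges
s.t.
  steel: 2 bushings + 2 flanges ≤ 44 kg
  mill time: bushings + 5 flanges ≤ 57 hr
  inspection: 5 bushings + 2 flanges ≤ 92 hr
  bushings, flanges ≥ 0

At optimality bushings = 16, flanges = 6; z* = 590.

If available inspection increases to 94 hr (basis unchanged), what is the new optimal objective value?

At the optimum: steel uses 44 of 44 (binding); mill time uses 46 of 57 (slack = 11); inspection uses 92 of 92 (binding).
Since mill time is not tight, its dual is 0.
The binding rows give the dual system: 2·y_steel + 5·y_inspection = 30.5 and 2·y_steel + 2·y_inspection = 17.
This yields shadow prices y_steel = 4, y_inspection = 4.5.
Δz = y_inspection·Δb = 4.5 × (2) = 9, so new z* = 590 + 9 = 599.

599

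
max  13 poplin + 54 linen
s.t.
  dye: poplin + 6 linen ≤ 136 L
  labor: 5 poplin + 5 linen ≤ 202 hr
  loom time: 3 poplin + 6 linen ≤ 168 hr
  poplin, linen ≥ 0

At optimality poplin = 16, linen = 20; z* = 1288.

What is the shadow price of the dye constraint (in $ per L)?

Binding: dye and loom time. Non-binding: labor (22 unused).
Since labor is not tight, its dual is 0.
The binding rows give the dual system: 1·y_dye + 3·y_loom time = 13 and 6·y_dye + 6·y_loom time = 54.
This yields shadow prices y_dye = 7, y_loom time = 2.
Shadow price of dye = 7.

7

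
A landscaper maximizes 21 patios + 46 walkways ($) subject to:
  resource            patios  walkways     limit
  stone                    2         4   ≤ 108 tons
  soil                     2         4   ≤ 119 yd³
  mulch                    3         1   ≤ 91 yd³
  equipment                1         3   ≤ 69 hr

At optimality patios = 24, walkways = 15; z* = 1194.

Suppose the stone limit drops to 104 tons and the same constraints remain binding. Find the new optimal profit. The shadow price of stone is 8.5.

1160

Δb = -4, so new z* = 1194 + (8.5)·(-4) = 1194 − 34 = 1160.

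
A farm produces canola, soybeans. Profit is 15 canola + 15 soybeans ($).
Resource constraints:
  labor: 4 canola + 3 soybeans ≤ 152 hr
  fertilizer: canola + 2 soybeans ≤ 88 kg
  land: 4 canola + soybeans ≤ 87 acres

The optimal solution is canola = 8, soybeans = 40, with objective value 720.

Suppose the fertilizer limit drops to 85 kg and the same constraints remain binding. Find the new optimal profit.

711

Check each constraint at x*: labor 152/152 (tight); fertilizer 88/88 (tight); land 72/87 (slack 15).
By complementary slackness, y = 0 for the non-binding constraint.
Dual feasibility on the basic columns requires 4·y_labor + 1·y_fertilizer = 15, 3·y_labor + 2·y_fertilizer = 15.
→ y_labor = 3 and y_fertilizer = 3.
Δz = y_fertilizer·Δb = 3 × (-3) = -9, so new z* = 720 − 9 = 711.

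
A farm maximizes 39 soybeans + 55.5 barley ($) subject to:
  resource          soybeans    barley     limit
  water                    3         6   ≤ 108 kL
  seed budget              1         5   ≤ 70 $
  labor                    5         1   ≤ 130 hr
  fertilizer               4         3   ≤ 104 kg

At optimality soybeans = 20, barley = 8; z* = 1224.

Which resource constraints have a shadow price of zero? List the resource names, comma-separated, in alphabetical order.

water: 108/108 (binding)
seed budget: 60/70 (slack 10)
labor: 108/130 (slack 22)
fertilizer: 104/104 (binding)
By complementary slackness, a constraint with positive slack has shadow price 0 → labor, seed budget.

labor, seed budget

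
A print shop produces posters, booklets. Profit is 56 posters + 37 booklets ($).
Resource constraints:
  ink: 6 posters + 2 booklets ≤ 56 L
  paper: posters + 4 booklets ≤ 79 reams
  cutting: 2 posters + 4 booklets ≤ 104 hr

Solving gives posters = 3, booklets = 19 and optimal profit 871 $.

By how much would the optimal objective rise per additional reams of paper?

5

At the optimum: ink uses 56 of 56 (binding); paper uses 79 of 79 (binding); cutting uses 82 of 104 (slack = 22).
Since cutting is not tight, its dual is 0.
Dual feasibility on the basic columns requires 6·y_ink + 1·y_paper = 56, 2·y_ink + 4·y_paper = 37.
This yields shadow prices y_ink = 8.5, y_paper = 5.
Shadow price of paper = 5.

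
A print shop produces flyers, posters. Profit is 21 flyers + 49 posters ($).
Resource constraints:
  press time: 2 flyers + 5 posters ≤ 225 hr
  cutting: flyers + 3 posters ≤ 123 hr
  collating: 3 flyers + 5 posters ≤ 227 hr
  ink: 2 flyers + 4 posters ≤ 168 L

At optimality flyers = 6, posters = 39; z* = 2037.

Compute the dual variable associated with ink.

7

At the optimum: press time uses 207 of 225 (slack = 18); cutting uses 123 of 123 (binding); collating uses 213 of 227 (slack = 14); ink uses 168 of 168 (binding).
By complementary slackness, y = 0 for the non-binding constraints.
Dual feasibility on the basic columns requires 1·y_cutting + 2·y_ink = 21, 3·y_cutting + 4·y_ink = 49.
→ y_cutting = 7 and y_ink = 7.
Shadow price of ink = 7.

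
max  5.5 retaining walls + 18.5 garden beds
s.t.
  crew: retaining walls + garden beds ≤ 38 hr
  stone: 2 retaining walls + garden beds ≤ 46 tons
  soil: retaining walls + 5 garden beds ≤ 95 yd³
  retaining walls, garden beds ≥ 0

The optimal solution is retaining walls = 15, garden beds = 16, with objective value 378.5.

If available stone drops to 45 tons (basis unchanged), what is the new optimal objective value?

Check each constraint at x*: crew 31/38 (slack 7); stone 46/46 (tight); soil 95/95 (tight).
By complementary slackness, y = 0 for the non-binding constraint.
Dual feasibility on the basic columns requires 2·y_stone + 1·y_soil = 5.5, 1·y_stone + 5·y_soil = 18.5.
Solving: y_stone = 1, y_soil = 3.5.
Δz = y_stone·Δb = 1 × (-1) = -1, so new z* = 378.5 − 1 = 377.5.

377.5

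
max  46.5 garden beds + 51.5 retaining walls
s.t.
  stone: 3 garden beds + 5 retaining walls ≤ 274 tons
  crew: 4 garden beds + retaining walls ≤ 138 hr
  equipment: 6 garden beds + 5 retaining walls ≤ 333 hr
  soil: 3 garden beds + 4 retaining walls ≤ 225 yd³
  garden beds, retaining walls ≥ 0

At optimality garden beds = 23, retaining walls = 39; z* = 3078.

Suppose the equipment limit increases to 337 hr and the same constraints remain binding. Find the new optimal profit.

Check each constraint at x*: stone 264/274 (slack 10); crew 131/138 (slack 7); equipment 333/333 (tight); soil 225/225 (tight).
Slack constraints have shadow price 0 (complementary slackness).
Dual feasibility on the basic columns requires 6·y_equipment + 3·y_soil = 46.5, 5·y_equipment + 4·y_soil = 51.5.
Solving: y_equipment = 3.5, y_soil = 8.5.
Δz = y_equipment·Δb = 3.5 × (4) = 14, so new z* = 3078 + 14 = 3092.

3092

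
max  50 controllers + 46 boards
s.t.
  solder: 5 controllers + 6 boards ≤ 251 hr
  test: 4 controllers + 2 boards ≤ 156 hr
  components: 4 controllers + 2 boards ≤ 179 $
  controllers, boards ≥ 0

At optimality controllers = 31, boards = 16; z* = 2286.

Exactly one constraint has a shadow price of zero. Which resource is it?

solder: 251/251 (binding)
test: 156/156 (binding)
components: 156/179 (slack 23)
By complementary slackness, a constraint with positive slack has shadow price 0 → components.

components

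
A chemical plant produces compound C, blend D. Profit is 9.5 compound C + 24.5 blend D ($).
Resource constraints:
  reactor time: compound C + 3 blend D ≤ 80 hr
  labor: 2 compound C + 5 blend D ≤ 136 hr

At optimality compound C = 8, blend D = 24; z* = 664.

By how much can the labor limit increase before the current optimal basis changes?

24

Binding constraints: reactor time, labor. The basis is B = [[1,3],[2,5]] with det -1.
Per unit increase in labor, x* moves by d = (3, -1).
The basis stays optimal until blend D reaches 0; allowable increase = 24 hr.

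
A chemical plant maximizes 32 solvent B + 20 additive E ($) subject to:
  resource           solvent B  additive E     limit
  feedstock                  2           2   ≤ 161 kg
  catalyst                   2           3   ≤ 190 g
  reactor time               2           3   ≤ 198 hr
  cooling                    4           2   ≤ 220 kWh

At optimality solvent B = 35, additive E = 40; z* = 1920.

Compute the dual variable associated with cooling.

7

At the optimum: feedstock uses 150 of 161 (slack = 11); catalyst uses 190 of 190 (binding); reactor time uses 190 of 198 (slack = 8); cooling uses 220 of 220 (binding).
Since feedstock, reactor time are not tight, their duals are 0.
From A_Bᵀ y = c: 2·y_catalyst + 4·y_cooling = 32; 3·y_catalyst + 2·y_cooling = 20.
Solving: y_catalyst = 2, y_cooling = 7.
Shadow price of cooling = 7.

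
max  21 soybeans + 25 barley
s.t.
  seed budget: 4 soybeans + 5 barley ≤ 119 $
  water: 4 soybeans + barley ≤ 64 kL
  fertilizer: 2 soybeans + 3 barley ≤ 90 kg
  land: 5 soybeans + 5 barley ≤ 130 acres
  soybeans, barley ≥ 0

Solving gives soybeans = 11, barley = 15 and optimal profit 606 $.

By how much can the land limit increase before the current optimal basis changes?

Binding constraints: seed budget, land. The basis is B = [[4,5],[5,5]] with det -5.
Per unit increase in land, x* moves by d = (1, -0.8).
The basis stays optimal until water becomes binding; allowable increase = 1.5625 acres.

1.5625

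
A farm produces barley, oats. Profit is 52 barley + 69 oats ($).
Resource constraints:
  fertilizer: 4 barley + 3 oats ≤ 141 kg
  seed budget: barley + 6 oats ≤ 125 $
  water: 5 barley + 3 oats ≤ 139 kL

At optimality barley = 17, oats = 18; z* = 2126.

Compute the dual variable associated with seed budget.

7

Check each constraint at x*: fertilizer 122/141 (slack 19); seed budget 125/125 (tight); water 139/139 (tight).
Slack constraints have shadow price 0 (complementary slackness).
Dual feasibility on the basic columns requires 1·y_seed budget + 5·y_water = 52, 6·y_seed budget + 3·y_water = 69.
Solving: y_seed budget = 7, y_water = 9.
Shadow price of seed budget = 7.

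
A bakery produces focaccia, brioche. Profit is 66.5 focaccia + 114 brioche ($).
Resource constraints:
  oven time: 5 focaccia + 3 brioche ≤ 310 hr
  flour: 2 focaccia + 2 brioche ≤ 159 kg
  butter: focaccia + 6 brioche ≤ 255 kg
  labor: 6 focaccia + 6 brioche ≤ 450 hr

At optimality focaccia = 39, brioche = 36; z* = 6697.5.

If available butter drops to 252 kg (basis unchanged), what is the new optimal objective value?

6669

At the optimum: oven time uses 303 of 310 (slack = 7); flour uses 150 of 159 (slack = 9); butter uses 255 of 255 (binding); labor uses 450 of 450 (binding).
Slack constraints have shadow price 0 (complementary slackness).
Dual feasibility on the basic columns requires 1·y_butter + 6·y_labor = 66.5, 6·y_butter + 6·y_labor = 114.
Solving: y_butter = 9.5, y_labor = 9.5.
Δz = y_butter·Δb = 9.5 × (-3) = -28.5, so new z* = 6697.5 − 28.5 = 6669.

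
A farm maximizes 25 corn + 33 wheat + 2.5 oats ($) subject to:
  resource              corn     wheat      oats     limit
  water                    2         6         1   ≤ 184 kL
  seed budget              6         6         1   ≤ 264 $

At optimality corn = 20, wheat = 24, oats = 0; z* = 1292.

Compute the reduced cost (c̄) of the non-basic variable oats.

At the optimum: water uses 184 of 184 (binding); seed budget uses 264 of 264 (binding).
The binding rows give the dual system: 2·y_water + 6·y_seed budget = 25 and 6·y_water + 6·y_seed budget = 33.
Solving: y_water = 2, y_seed budget = 3.5.
Reduced cost of oats: c₃ − yᵀa₃ = 2.5 − (2·1 + 3.5·1) = 2.5 − 5.5 = -3.

-3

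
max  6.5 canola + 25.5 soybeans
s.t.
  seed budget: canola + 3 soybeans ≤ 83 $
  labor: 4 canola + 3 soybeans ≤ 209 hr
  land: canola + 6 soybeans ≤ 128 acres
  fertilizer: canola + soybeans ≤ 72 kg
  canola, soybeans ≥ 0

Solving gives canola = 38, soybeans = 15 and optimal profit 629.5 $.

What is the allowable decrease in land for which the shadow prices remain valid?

Binding constraints: seed budget, land. The basis is B = [[1,3],[1,6]] with det 3.
Per unit decrease in land, x* moves by d = (1, -0.3333).
The basis stays optimal until labor becomes binding; allowable decrease = 4 acres.

4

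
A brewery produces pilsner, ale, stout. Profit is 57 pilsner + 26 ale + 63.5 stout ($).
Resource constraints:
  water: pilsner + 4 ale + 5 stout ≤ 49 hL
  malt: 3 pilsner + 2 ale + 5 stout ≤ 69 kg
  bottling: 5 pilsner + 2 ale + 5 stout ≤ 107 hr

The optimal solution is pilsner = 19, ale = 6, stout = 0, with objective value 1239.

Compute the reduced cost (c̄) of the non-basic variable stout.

-1.5

At the optimum: water uses 43 of 49 (slack = 6); malt uses 69 of 69 (binding); bottling uses 107 of 107 (binding).
Since water is not tight, its dual is 0.
The binding rows give the dual system: 3·y_malt + 5·y_bottling = 57 and 2·y_malt + 2·y_bottling = 26.
This yields shadow prices y_malt = 4, y_bottling = 9.
Reduced cost of stout: c₃ − yᵀa₃ = 63.5 − (4·5 + 9·5) = 63.5 − 65 = -1.5.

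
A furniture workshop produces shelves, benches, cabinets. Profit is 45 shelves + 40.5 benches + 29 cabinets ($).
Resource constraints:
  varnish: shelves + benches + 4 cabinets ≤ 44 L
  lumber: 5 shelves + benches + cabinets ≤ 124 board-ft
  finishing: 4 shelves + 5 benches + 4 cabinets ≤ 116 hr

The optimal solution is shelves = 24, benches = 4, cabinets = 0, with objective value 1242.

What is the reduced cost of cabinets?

At the optimum: varnish uses 28 of 44 (slack = 16); lumber uses 124 of 124 (binding); finishing uses 116 of 116 (binding).
By complementary slackness, y = 0 for the non-binding constraint.
From A_Bᵀ y = c: 5·y_lumber + 4·y_finishing = 45; 1·y_lumber + 5·y_finishing = 40.5.
Solving: y_lumber = 3, y_finishing = 7.5.
Reduced cost of cabinets: c₃ − yᵀa₃ = 29 − (3·1 + 7.5·4) = 29 − 33 = -4.

-4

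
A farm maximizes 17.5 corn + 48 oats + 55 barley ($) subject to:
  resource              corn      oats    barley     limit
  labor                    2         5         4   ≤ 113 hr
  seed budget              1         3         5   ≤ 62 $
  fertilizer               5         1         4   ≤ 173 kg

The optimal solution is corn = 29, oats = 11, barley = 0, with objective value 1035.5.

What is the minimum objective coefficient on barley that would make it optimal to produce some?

60.5

Binding: labor and seed budget. Non-binding: fertilizer (17 unused).
By complementary slackness, y = 0 for the non-binding constraint.
Dual feasibility on the basic columns requires 2·y_labor + 1·y_seed budget = 17.5, 5·y_labor + 3·y_seed budget = 48.
Solving: y_labor = 4.5, y_seed budget = 8.5.
barley enters the basis when its profit ≥ yᵀa₃ = 4.5·4 + 8.5·5 = 60.5.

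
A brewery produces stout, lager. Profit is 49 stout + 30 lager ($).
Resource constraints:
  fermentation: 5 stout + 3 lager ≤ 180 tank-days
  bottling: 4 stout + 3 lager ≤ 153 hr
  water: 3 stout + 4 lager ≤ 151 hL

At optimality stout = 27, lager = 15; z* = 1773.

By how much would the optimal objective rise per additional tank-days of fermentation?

Binding: fermentation and bottling. Non-binding: water (10 unused).
Since water is not tight, its dual is 0.
From A_Bᵀ y = c: 5·y_fermentation + 4·y_bottling = 49; 3·y_fermentation + 3·y_bottling = 30.
→ y_fermentation = 9 and y_bottling = 1.
Shadow price of fermentation = 9.

9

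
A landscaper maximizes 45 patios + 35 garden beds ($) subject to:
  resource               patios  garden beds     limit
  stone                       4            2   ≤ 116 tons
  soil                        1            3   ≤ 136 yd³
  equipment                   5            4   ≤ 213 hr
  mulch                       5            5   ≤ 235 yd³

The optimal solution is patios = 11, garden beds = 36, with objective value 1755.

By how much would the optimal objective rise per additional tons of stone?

5

Check each constraint at x*: stone 116/116 (tight); soil 119/136 (slack 17); equipment 199/213 (slack 14); mulch 235/235 (tight).
Since soil, equipment are not tight, their duals are 0.
From A_Bᵀ y = c: 4·y_stone + 5·y_mulch = 45; 2·y_stone + 5·y_mulch = 35.
Solving: y_stone = 5, y_mulch = 5.
Shadow price of stone = 5.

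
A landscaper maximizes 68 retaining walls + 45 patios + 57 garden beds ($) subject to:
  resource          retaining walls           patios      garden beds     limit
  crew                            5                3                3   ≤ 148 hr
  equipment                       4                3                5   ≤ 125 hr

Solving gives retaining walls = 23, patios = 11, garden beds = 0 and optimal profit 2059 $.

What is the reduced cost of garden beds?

At the optimum: crew uses 148 of 148 (binding); equipment uses 125 of 125 (binding).
Dual feasibility on the basic columns requires 5·y_crew + 4·y_equipment = 68, 3·y_crew + 3·y_equipment = 45.
→ y_crew = 8 and y_equipment = 7.
Reduced cost of garden beds: c₃ − yᵀa₃ = 57 − (8·3 + 7·5) = 57 − 59 = -2.

-2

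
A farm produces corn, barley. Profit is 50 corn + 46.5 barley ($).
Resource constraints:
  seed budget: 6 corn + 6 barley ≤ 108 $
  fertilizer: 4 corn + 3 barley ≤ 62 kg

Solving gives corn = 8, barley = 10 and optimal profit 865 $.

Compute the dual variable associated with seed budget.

6

At the optimum: seed budget uses 108 of 108 (binding); fertilizer uses 62 of 62 (binding).
The binding rows give the dual system: 6·y_seed budget + 4·y_fertilizer = 50 and 6·y_seed budget + 3·y_fertilizer = 46.5.
→ y_seed budget = 6 and y_fertilizer = 3.5.
Shadow price of seed budget = 6.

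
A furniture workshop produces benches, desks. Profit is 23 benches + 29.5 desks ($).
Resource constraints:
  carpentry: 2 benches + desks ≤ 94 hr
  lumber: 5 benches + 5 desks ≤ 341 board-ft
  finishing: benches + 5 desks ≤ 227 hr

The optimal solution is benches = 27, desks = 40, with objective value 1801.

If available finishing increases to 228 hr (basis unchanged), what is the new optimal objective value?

At the optimum: carpentry uses 94 of 94 (binding); lumber uses 335 of 341 (slack = 6); finishing uses 227 of 227 (binding).
Slack constraints have shadow price 0 (complementary slackness).
The binding rows give the dual system: 2·y_carpentry + 1·y_finishing = 23 and 1·y_carpentry + 5·y_finishing = 29.5.
→ y_carpentry = 9.5 and y_finishing = 4.
Δz = y_finishing·Δb = 4 × (1) = 4, so new z* = 1801 + 4 = 1805.

1805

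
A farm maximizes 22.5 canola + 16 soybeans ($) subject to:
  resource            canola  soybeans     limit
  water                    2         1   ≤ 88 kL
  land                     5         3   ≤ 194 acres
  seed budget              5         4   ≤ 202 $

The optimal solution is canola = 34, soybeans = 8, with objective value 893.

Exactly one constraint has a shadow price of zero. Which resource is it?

water

water: 76/88 (slack 12)
land: 194/194 (binding)
seed budget: 202/202 (binding)
By complementary slackness, a constraint with positive slack has shadow price 0 → water.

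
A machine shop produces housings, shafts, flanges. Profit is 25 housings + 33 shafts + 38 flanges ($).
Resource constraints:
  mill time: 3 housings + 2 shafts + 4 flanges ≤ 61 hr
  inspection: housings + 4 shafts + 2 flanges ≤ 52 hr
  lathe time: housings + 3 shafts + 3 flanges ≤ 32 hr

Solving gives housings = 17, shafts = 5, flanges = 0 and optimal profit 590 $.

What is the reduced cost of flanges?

-7

Check each constraint at x*: mill time 61/61 (tight); inspection 37/52 (slack 15); lathe time 32/32 (tight).
By complementary slackness, y = 0 for the non-binding constraint.
The binding rows give the dual system: 3·y_mill time + 1·y_lathe time = 25 and 2·y_mill time + 3·y_lathe time = 33.
Solving: y_mill time = 6, y_lathe time = 7.
Reduced cost of flanges: c₃ − yᵀa₃ = 38 − (6·4 + 7·3) = 38 − 45 = -7.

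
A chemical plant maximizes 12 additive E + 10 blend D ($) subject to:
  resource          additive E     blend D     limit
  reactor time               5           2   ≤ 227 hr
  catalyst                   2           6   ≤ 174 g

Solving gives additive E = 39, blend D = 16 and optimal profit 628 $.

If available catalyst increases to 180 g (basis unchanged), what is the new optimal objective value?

634

Both reactor time and catalyst are binding at x*.
Dual feasibility on the basic columns requires 5·y_reactor time + 2·y_catalyst = 12, 2·y_reactor time + 6·y_catalyst = 10.
Solving: y_reactor time = 2, y_catalyst = 1.
Δz = y_catalyst·Δb = 1 × (6) = 6, so new z* = 628 + 6 = 634.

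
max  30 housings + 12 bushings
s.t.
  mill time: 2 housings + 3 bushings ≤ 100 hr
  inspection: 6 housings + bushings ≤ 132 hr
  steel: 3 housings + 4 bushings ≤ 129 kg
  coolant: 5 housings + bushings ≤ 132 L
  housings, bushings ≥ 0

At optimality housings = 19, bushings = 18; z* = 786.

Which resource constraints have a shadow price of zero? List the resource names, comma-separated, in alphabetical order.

coolant, mill time

mill time: 92/100 (slack 8)
inspection: 132/132 (binding)
steel: 129/129 (binding)
coolant: 113/132 (slack 19)
By complementary slackness, a constraint with positive slack has shadow price 0 → coolant, mill time.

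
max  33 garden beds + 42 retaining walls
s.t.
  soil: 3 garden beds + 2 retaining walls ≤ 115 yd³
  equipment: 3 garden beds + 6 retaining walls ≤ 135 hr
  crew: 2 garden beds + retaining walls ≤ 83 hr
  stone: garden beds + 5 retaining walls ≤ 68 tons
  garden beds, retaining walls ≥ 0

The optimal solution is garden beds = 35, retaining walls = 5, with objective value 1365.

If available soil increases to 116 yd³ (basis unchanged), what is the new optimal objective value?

Binding: soil and equipment. Non-binding: crew (8 unused), stone (8 unused).
Slack constraints have shadow price 0 (complementary slackness).
From A_Bᵀ y = c: 3·y_soil + 3·y_equipment = 33; 2·y_soil + 6·y_equipment = 42.
This yields shadow prices y_soil = 6, y_equipment = 5.
Δz = y_soil·Δb = 6 × (1) = 6, so new z* = 1365 + 6 = 1371.

1371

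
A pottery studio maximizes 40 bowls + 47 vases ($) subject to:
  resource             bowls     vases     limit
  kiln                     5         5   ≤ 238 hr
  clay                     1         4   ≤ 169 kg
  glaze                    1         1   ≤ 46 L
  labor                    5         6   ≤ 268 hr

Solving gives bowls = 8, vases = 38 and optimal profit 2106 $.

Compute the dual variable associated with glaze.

Check each constraint at x*: kiln 230/238 (slack 8); clay 160/169 (slack 9); glaze 46/46 (tight); labor 268/268 (tight).
Slack constraints have shadow price 0 (complementary slackness).
Dual feasibility on the basic columns requires 1·y_glaze + 5·y_labor = 40, 1·y_glaze + 6·y_labor = 47.
→ y_glaze = 5 and y_labor = 7.
Shadow price of glaze = 5.

5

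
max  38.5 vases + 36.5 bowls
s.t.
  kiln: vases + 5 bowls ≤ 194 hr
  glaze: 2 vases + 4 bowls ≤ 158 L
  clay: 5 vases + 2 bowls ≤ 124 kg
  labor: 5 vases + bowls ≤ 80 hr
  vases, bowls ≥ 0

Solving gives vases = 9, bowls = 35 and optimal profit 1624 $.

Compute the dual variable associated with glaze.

At the optimum: kiln uses 184 of 194 (slack = 10); glaze uses 158 of 158 (binding); clay uses 115 of 124 (slack = 9); labor uses 80 of 80 (binding).
Since kiln, clay are not tight, their duals are 0.
Dual feasibility on the basic columns requires 2·y_glaze + 5·y_labor = 38.5, 4·y_glaze + 1·y_labor = 36.5.
→ y_glaze = 8 and y_labor = 4.5.
Shadow price of glaze = 8.

8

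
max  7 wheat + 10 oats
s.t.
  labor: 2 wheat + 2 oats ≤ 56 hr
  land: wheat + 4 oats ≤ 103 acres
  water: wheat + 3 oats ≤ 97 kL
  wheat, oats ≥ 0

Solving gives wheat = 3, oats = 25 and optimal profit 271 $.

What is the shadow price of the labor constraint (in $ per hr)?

Check each constraint at x*: labor 56/56 (tight); land 103/103 (tight); water 78/97 (slack 19).
Since water is not tight, its dual is 0.
From A_Bᵀ y = c: 2·y_labor + 1·y_land = 7; 2·y_labor + 4·y_land = 10.
This yields shadow prices y_labor = 3, y_land = 1.
Shadow price of labor = 3.

3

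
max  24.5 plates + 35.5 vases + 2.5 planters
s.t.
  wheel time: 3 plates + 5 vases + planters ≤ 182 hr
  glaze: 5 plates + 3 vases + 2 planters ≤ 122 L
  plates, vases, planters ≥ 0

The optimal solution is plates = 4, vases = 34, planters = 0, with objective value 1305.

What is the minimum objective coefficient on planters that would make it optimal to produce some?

8.5

Both wheel time and glaze are binding at x*.
Dual feasibility on the basic columns requires 3·y_wheel time + 5·y_glaze = 24.5, 5·y_wheel time + 3·y_glaze = 35.5.
Solving: y_wheel time = 6.5, y_glaze = 1.
planters enters the basis when its profit ≥ yᵀa₃ = 6.5·1 + 1·2 = 8.5.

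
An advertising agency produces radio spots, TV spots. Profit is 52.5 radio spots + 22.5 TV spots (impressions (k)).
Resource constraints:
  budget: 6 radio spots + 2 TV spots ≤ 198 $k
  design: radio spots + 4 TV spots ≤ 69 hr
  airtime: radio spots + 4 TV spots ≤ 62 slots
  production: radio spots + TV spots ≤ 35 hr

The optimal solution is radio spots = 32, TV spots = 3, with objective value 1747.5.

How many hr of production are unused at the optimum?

production used = 1·32 + 1·3 = 35; slack = 35 − 35 = 0.

0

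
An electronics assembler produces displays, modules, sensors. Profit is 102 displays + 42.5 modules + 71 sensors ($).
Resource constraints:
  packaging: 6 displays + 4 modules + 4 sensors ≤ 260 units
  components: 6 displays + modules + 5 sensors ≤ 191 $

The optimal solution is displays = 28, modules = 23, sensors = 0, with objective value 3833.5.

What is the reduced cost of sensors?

-5.5

Both packaging and components are binding at x*.
From A_Bᵀ y = c: 6·y_packaging + 6·y_components = 102; 4·y_packaging + 1·y_components = 42.5.
This yields shadow prices y_packaging = 8.5, y_components = 8.5.
Reduced cost of sensors: c₃ − yᵀa₃ = 71 − (8.5·4 + 8.5·5) = 71 − 76.5 = -5.5.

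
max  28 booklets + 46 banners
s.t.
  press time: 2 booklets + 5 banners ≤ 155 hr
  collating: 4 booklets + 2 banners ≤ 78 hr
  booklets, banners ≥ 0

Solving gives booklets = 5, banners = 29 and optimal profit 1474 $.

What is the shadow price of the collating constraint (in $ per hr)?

3

At the optimum: press time uses 155 of 155 (binding); collating uses 78 of 78 (binding).
The binding rows give the dual system: 2·y_press time + 4·y_collating = 28 and 5·y_press time + 2·y_collating = 46.
→ y_press time = 8 and y_collating = 3.
Shadow price of collating = 3.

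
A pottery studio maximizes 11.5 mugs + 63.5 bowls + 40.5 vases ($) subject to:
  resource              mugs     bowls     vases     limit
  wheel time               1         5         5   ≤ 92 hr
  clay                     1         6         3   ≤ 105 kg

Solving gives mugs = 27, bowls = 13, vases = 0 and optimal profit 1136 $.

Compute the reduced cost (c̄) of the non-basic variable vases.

-5

At the optimum: wheel time uses 92 of 92 (binding); clay uses 105 of 105 (binding).
From A_Bᵀ y = c: 1·y_wheel time + 1·y_clay = 11.5; 5·y_wheel time + 6·y_clay = 63.5.
Solving: y_wheel time = 5.5, y_clay = 6.
Reduced cost of vases: c₃ − yᵀa₃ = 40.5 − (5.5·5 + 6·3) = 40.5 − 45.5 = -5.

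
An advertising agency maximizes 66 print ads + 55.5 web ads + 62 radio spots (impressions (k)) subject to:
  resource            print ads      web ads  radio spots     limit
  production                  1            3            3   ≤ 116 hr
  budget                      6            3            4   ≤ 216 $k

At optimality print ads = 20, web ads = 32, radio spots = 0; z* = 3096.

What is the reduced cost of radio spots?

-3

Check each constraint at x*: production 116/116 (tight); budget 216/216 (tight).
The binding rows give the dual system: 1·y_production + 6·y_budget = 66 and 3·y_production + 3·y_budget = 55.5.
Solving: y_production = 9, y_budget = 9.5.
Reduced cost of radio spots: c₃ − yᵀa₃ = 62 − (9·3 + 9.5·4) = 62 − 65 = -3.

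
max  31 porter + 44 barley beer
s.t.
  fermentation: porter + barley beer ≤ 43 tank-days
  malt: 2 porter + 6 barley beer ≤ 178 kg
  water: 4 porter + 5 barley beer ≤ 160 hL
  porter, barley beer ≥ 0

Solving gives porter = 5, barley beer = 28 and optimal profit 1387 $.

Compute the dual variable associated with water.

Binding: malt and water. Non-binding: fermentation (10 unused).
By complementary slackness, y = 0 for the non-binding constraint.
From A_Bᵀ y = c: 2·y_malt + 4·y_water = 31; 6·y_malt + 5·y_water = 44.
This yields shadow prices y_malt = 1.5, y_water = 7.
Shadow price of water = 7.

7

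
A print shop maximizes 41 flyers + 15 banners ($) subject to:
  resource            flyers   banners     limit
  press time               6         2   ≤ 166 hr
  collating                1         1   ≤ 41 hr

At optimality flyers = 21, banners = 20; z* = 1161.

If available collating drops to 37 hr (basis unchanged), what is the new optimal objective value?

At the optimum: press time uses 166 of 166 (binding); collating uses 41 of 41 (binding).
Dual feasibility on the basic columns requires 6·y_press time + 1·y_collating = 41, 2·y_press time + 1·y_collating = 15.
Solving: y_press time = 6.5, y_collating = 2.
Δz = y_collating·Δb = 2 × (-4) = -8, so new z* = 1161 − 8 = 1153.

1153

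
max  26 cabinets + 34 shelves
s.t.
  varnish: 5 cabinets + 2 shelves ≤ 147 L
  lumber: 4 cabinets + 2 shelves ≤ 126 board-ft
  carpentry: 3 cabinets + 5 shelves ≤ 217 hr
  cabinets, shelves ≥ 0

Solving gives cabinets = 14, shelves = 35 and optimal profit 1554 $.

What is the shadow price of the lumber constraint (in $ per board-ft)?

Check each constraint at x*: varnish 140/147 (slack 7); lumber 126/126 (tight); carpentry 217/217 (tight).
Slack constraints have shadow price 0 (complementary slackness).
Dual feasibility on the basic columns requires 4·y_lumber + 3·y_carpentry = 26, 2·y_lumber + 5·y_carpentry = 34.
Solving: y_lumber = 2, y_carpentry = 6.
Shadow price of lumber = 2.

2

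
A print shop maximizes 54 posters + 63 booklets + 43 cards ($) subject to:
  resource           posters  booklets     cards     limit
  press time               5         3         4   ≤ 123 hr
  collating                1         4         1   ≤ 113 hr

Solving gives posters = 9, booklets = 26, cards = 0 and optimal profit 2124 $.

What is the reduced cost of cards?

Check each constraint at x*: press time 123/123 (tight); collating 113/113 (tight).
From A_Bᵀ y = c: 5·y_press time + 1·y_collating = 54; 3·y_press time + 4·y_collating = 63.
→ y_press time = 9 and y_collating = 9.
Reduced cost of cards: c₃ − yᵀa₃ = 43 − (9·4 + 9·1) = 43 − 45 = -2.

-2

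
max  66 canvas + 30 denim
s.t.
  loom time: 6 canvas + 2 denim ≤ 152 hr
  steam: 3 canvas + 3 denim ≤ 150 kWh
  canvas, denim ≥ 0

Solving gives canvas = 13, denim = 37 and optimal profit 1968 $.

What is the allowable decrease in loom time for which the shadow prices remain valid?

52

Binding constraints: loom time, steam. The basis is B = [[6,2],[3,3]] with det 12.
Per unit decrease in loom time, x* moves by d = (-0.25, 0.25).
The basis stays optimal until canvas reaches 0; allowable decrease = 52 hr.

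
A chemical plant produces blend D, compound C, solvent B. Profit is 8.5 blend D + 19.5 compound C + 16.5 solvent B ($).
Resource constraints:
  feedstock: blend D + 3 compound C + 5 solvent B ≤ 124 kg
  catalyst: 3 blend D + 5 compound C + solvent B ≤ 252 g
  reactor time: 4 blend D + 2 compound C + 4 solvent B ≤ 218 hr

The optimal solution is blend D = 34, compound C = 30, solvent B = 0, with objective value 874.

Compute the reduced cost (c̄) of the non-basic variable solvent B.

-5

At the optimum: feedstock uses 124 of 124 (binding); catalyst uses 252 of 252 (binding); reactor time uses 196 of 218 (slack = 22).
Slack constraints have shadow price 0 (complementary slackness).
The binding rows give the dual system: 1·y_feedstock + 3·y_catalyst = 8.5 and 3·y_feedstock + 5·y_catalyst = 19.5.
This yields shadow prices y_feedstock = 4, y_catalyst = 1.5.
Reduced cost of solvent B: c₃ − yᵀa₃ = 16.5 − (4·5 + 1.5·1) = 16.5 − 21.5 = -5.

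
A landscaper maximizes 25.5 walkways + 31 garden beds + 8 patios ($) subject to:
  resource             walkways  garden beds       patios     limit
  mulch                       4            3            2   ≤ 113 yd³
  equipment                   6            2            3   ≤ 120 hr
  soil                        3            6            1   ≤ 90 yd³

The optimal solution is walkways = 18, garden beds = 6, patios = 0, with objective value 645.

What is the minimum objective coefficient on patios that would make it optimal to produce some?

At the optimum: mulch uses 90 of 113 (slack = 23); equipment uses 120 of 120 (binding); soil uses 90 of 90 (binding).
Since mulch is not tight, its dual is 0.
Dual feasibility on the basic columns requires 6·y_equipment + 3·y_soil = 25.5, 2·y_equipment + 6·y_soil = 31.
This yields shadow prices y_equipment = 2, y_soil = 4.5.
patios enters the basis when its profit ≥ yᵀa₃ = 2·3 + 4.5·1 = 10.5.

10.5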